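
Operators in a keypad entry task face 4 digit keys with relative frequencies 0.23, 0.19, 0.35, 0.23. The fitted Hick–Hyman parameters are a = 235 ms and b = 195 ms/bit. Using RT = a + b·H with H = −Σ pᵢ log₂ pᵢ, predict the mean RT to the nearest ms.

Entropy contributions −pᵢ log₂ pᵢ: 0.4877, 0.4552, 0.5301, 0.4877; sum H = 1.9607 bits.
RT = a + bH = 235 + 195·1.9607 = 617.33 ms.

617 ms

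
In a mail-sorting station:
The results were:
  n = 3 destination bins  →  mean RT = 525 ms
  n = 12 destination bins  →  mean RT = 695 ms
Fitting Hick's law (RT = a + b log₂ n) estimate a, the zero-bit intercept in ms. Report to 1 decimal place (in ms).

390.3 ms

Slope: b = (695 − 525) / (log₂ 12 − log₂ 3) = 170/2.0000 = 85.000 ms/bit.
a = RT₁ − b·log₂ n₁ = 525 − 85.000 × 1.5850 = 390.278 ms.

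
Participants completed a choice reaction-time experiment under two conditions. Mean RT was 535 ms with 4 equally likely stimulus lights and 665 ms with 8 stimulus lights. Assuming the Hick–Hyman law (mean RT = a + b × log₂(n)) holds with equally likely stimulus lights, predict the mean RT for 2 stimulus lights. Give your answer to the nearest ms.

Solve the two-equation system in a and b:
  b = (665 − 535) / (log₂ 8 − log₂ 4) = 130 / (3 − 2) = 130 ms/bit
  a = 535 − 130 × 2 = 275 ms
Then RT(2) = 275 + 130 × log₂ 2 = 275 + 130 × 1 ≈ 405.000 ms.

405 ms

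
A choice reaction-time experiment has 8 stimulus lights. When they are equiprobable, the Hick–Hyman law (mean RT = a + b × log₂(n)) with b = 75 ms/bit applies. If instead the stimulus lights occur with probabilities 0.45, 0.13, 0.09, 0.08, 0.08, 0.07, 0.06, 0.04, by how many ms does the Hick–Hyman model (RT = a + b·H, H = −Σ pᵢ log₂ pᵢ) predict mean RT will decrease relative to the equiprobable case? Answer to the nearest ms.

The RT saving is b·ΔH. Equiprobable H₀ = log₂(8) = 3.0000 bits; with the given probabilities H = 2.4946 bits.
b·(H₀ − H) = 75 × (3.0000 − 2.4946) = 37.91 ms.

38 ms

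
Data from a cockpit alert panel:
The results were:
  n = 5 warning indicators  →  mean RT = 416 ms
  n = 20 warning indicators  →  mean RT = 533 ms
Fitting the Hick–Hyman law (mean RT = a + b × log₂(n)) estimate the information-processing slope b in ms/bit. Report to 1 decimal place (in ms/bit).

58.5 ms/bit

b = (RT₂ − RT₁)/(log₂ n₂ − log₂ n₁) = (533 − 416)/(4.3219 − 2.3219) = 58.500 ms/bit.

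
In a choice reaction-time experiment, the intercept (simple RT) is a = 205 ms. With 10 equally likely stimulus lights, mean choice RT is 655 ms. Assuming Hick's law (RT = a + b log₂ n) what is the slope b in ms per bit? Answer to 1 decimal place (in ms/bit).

log₂(10) = 3.3219 bits.
b = (RT − a)/log₂ n = (655 − 205) / 3.3219 = 135.463 ms/bit.

135.5 ms/bit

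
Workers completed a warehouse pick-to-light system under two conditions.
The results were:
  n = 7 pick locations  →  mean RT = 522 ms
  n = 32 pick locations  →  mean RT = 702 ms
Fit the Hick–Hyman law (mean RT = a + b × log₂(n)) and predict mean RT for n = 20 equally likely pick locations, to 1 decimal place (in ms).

RT is linear in log₂ n, so two points fix the line:
  b = (702 − 522) / (log₂ 32 − log₂ 7) = 180 / (5 − 2.8074) = 82.093 ms/bit
  a = 522 − 82.093 × 2.8074 = 291.537 ms
Then RT(20) = 291.537 + 82.093 × log₂ 20 = 291.537 + 82.093 × 4.3219 ≈ 646.335 ms.

646.3 ms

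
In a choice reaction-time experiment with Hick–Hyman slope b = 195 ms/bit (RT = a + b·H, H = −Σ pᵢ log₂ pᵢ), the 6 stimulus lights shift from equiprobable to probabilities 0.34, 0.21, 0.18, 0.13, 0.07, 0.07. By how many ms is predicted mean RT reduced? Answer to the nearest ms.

Equiprobable entropy H₀ = log₂ 6 = 2.5850 bits.
Skewed entropy H = −Σ pᵢ log₂ pᵢ = 2.3671 bits.
ΔRT = b·(H₀ − H) = 195 × 0.2179 = 42.49 ms.

42 ms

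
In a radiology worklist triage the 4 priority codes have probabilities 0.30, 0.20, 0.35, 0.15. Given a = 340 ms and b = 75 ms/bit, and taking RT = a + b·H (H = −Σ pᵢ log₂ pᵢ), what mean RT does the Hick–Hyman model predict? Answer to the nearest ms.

Entropy contributions −pᵢ log₂ pᵢ: 0.5211, 0.4644, 0.5301, 0.4105; sum H = 1.9261 bits.
RT = a + bH = 340 + 75·1.9261 = 484.46 ms.

484 ms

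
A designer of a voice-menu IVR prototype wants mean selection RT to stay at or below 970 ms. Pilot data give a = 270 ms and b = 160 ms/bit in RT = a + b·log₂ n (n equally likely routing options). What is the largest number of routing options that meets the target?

160·log₂ n ≤ 970 − 270 = 700, giving log₂ n ≤ 4.3750 and n ≤ 20.749. The largest whole number is 20.

20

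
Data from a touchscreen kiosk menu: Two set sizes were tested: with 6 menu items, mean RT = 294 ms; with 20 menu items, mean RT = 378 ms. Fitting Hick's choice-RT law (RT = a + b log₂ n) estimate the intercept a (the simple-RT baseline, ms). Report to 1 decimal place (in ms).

169.0 ms

Slope: b = (378 − 294) / (log₂ 20 − log₂ 6) = 84/1.7370 = 48.360 ms/bit.
a = RT₁ − b·log₂ n₁ = 294 − 48.360 × 2.5850 = 168.991 ms.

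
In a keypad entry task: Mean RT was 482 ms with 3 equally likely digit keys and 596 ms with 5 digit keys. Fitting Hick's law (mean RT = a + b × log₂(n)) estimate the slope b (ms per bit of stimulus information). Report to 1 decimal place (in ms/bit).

154.7 ms/bit

Slope: b = (596 − 482) / (log₂ 5 − log₂ 3) = 114/0.7370 = 154.688 ms/bit.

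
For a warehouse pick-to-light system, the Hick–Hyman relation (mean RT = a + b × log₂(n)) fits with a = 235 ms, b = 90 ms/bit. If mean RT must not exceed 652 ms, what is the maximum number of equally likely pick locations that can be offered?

Set 235 + 90·log₂ n ≤ 652 → log₂ n ≤ (652 − 235)/90 = 4.6333.
So n ≤ 2^4.6333 = 24.818; the largest integer n is 24.

24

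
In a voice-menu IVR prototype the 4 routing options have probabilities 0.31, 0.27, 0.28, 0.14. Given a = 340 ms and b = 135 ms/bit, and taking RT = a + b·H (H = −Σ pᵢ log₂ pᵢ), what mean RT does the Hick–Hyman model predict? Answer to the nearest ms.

H = 0.31·log₂(1/0.31) + 0.27·log₂(1/0.27) + 0.28·log₂(1/0.28) + 0.14·log₂(1/0.14) = 1.9451 bits.
RT = 340 + 135 × 1.9451 = 602.59 ms.

603 ms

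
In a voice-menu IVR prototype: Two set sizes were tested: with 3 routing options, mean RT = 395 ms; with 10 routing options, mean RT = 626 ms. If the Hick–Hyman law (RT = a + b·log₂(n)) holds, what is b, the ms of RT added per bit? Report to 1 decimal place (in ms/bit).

133.0 ms/bit

b = (RT₂ − RT₁)/(log₂ n₂ − log₂ n₁) = (626 − 395)/(3.3219 − 1.5850) = 132.991 ms/bit.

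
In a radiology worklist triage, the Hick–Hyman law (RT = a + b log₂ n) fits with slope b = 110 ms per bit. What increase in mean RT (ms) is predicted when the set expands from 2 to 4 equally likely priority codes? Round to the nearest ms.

110 ms

Only the slope matters, since a is common to both: ΔRT = b·log₂(n₂/n₁).
log₂(4) − log₂(2) = log₂(4/2) = log₂(2) = 1.
ΔRT = 110 × 1.0000 = 110.000 ms.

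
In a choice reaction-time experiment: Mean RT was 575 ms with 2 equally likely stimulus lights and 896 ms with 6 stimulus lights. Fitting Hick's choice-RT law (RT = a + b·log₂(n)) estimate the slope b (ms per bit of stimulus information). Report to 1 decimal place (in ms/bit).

Slope: b = (896 − 575) / (log₂ 6 − log₂ 2) = 321/1.5850 = 202.528 ms/bit.

202.5 ms/bit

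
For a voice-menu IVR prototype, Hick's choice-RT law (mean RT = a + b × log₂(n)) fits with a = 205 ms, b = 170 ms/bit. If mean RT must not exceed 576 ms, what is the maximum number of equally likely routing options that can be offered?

Information budget: (576 − 205)/170 = 2.1824 bits, so n ≤ 2^2.1824 = 4.539 → at most 4.

4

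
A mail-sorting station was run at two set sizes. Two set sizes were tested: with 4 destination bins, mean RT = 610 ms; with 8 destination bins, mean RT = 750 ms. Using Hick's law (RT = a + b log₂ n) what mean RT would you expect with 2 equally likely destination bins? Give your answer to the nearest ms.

470 ms

Fit slope and intercept:
  b = (750 − 610) / (log₂ 8 − log₂ 4) = 140 / (3 − 2) = 140 ms/bit
  a = 610 − 140 × 2 = 330 ms
Then RT(2) = 330 + 140 × log₂ 2 = 330 + 140 × 1 ≈ 470.000 ms.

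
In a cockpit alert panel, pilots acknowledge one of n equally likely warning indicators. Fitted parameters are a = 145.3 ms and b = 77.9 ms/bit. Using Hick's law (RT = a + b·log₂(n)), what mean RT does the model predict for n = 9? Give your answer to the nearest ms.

log₂(9) = 3.1699 bits, so RT = 145.3 + 77.9 × 3.1699 ≈ 392.237 ms.

392 ms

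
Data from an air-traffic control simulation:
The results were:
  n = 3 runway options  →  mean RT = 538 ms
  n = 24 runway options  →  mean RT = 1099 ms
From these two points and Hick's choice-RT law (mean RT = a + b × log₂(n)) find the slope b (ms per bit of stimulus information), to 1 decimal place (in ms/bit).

The slope on a log₂ axis is (1099 − 538) / (4.5850 − 1.5850) = 187.000 ms/bit.

187.0 ms/bit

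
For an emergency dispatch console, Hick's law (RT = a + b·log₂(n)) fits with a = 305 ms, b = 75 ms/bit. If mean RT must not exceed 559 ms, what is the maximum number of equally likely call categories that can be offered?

10

Set 305 + 75·log₂ n ≤ 559 → log₂ n ≤ (559 − 305)/75 = 3.3867.
So n ≤ 2^3.3867 = 10.459; the largest integer n is 10.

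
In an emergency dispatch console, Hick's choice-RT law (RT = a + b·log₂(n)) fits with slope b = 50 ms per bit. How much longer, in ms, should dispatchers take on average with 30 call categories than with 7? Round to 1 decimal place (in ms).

Only the slope matters, since a is common to both: ΔRT = b·log₂(n₂/n₁).
log₂(30) − log₂(7) = 4.9069 − 2.8074 = 2.0995.
ΔRT = 50 × 2.0995 = 104.977 ms.

105.0 ms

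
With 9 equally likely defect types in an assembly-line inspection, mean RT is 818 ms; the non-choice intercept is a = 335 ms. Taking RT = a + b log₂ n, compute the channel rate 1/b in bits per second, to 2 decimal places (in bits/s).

6.56 bits/s

b = (818 − 335)/log₂ 9 = 483/3.1699 = 152.370 ms per bit = 0.15237 s/bit; the reciprocal is 6.563 bits/s.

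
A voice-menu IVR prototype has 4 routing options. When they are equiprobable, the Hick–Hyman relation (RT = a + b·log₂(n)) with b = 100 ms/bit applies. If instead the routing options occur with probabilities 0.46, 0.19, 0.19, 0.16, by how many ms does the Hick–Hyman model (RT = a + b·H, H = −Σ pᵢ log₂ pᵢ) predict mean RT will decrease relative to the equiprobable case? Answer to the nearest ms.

The RT saving is b·ΔH. Equiprobable H₀ = log₂(4) = 2.0000 bits; with the given probabilities H = 1.8488 bits.
b·(H₀ − H) = 100 × (2.0000 − 1.8488) = 15.12 ms.

15 ms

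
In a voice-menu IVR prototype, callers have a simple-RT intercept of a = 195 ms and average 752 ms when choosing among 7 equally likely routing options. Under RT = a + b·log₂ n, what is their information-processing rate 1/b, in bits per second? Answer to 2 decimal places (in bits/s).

b = (752 − 195)/log₂ 7 = 557/2.8074 = 198.407 ms per bit = 0.19841 s/bit; the reciprocal is 5.040 bits/s.

5.04 bits/s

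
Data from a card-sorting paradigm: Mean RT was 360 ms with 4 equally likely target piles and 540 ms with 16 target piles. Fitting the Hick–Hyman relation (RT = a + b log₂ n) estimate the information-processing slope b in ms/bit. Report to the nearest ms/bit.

90 ms/bit

The slope on a log₂ axis is (540 − 360) / (4 − 2) = 90 ms/bit.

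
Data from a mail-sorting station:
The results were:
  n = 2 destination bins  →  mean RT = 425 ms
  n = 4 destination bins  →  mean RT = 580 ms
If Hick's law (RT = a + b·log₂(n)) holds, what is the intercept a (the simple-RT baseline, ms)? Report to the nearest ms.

270 ms

The slope on a log₂ axis is (580 − 425) / (2 − 1) = 155 ms/bit.
a = RT₁ − b·log₂ n₁ = 425 − 155 × 1 = 270.000 ms.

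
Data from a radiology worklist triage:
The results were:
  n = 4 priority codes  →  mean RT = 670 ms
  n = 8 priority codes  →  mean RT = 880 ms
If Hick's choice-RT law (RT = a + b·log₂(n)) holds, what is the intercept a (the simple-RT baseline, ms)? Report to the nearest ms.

250 ms

The slope on a log₂ axis is (880 − 670) / (3 − 2) = 210 ms/bit.
a = RT₁ − b·log₂ n₁ = 670 − 210 × 2 = 250.000 ms.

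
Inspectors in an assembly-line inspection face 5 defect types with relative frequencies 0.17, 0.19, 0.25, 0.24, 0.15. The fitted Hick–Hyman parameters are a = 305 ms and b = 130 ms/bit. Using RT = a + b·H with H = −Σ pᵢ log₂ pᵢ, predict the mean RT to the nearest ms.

Entropy contributions −pᵢ log₂ pᵢ: 0.4346, 0.4552, 0.5000, 0.4941, 0.4105; sum H = 2.2945 bits.
RT = a + bH = 305 + 130·2.2945 = 603.28 ms.

603 ms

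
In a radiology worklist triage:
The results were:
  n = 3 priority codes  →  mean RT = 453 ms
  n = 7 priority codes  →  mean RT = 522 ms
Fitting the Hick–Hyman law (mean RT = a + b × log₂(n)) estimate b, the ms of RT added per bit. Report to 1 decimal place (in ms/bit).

The slope on a log₂ axis is (522 − 453) / (2.8074 − 1.5850) = 56.447 ms/bit.

56.4 ms/bit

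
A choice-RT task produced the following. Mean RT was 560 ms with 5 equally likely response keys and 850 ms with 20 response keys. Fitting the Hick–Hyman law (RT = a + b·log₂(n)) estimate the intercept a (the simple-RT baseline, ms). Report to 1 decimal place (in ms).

The slope on a log₂ axis is (850 − 560) / (4.3219 − 2.3219) = 145.000 ms/bit.
Intercept: a = 560 − 145.000·log₂(5) = 223.320 ms.

223.3 ms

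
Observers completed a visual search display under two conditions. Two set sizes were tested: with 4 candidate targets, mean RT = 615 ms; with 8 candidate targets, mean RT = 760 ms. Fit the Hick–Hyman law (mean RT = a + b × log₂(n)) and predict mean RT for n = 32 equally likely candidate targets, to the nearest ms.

1050 ms

With log₂ n on the abscissa the relation is linear; from the two conditions:
  b = (760 − 615) / (log₂ 8 − log₂ 4) = 145 / (3 − 2) = 145 ms/bit
  a = 615 − 145 × 2 = 325 ms
Then RT(32) = 325 + 145 × log₂ 32 = 325 + 145 × 5 ≈ 1050.000 ms.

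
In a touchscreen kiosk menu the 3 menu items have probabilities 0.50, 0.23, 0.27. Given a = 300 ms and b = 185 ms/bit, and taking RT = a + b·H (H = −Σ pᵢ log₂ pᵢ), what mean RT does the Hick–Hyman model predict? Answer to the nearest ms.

Entropy contributions −pᵢ log₂ pᵢ: 0.5000, 0.4877, 0.5100; sum H = 1.4977 bits.
RT = a + bH = 300 + 185·1.4977 = 577.07 ms.

577 ms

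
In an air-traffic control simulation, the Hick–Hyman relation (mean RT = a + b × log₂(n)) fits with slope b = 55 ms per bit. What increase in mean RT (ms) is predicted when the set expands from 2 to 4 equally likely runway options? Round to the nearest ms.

ΔRT = (a + b log₂ n₂) − (a + b log₂ n₁) = b·(log₂ n₂ − log₂ n₁).
log₂(4) − log₂(2) = log₂(4/2) = log₂(2) = 1.
ΔRT = 55 × 1.0000 = 55.000 ms.

55 ms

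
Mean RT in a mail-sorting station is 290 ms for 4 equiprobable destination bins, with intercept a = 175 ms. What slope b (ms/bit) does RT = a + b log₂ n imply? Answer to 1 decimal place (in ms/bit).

57.5 ms/bit

4 alternatives carry log₂ 4 = 2 bits; the choice cost is 290 − 175 = 115 ms, so b = 115/2 = 57.500 ms/bit.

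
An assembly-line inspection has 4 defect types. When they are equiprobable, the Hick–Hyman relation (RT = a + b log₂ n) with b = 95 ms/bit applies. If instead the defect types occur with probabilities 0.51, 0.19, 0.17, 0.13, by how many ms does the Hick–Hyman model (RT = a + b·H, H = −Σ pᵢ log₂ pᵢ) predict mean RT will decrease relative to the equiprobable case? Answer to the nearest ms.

The RT saving is b·ΔH. Equiprobable H₀ = log₂(4) = 2.0000 bits; with the given probabilities H = 1.7679 bits.
b·(H₀ − H) = 95 × (2.0000 − 1.7679) = 22.05 ms.

22 ms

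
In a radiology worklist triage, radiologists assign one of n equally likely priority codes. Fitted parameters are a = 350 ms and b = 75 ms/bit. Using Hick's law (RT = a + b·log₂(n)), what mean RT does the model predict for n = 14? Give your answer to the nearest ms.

636 ms

log₂(14) = 3.8074 bits, so RT = 350 + 75 × 3.8074 ≈ 635.552 ms.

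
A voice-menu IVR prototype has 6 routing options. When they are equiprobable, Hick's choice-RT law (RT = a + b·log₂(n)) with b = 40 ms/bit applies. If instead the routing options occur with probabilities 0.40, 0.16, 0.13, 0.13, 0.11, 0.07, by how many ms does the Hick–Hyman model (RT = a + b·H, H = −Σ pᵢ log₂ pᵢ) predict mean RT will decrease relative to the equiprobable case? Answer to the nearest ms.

10 ms

Equiprobable entropy H₀ = log₂ 6 = 2.5850 bits.
Skewed entropy H = −Σ pᵢ log₂ pᵢ = 2.3359 bits.
ΔRT = b·(H₀ − H) = 40 × 0.2490 = 9.96 ms.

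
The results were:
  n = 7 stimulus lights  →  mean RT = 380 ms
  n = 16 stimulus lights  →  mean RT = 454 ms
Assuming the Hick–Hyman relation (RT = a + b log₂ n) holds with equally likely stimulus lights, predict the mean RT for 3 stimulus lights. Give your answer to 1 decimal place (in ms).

304.2 ms

With log₂ n on the abscissa the relation is linear; from the two conditions:
  b = (454 − 380) / (log₂ 16 − log₂ 7) = 74 / (4 − 2.8074) = 62.047 ms/bit
  a = 380 − 62.047 × 2.8074 = 205.812 ms
Then RT(3) = 205.812 + 62.047 × log₂ 3 = 205.812 + 62.047 × 1.5850 ≈ 304.154 ms.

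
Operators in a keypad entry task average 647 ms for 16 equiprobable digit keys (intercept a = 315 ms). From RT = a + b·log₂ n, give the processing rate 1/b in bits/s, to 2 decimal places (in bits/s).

b = (647 − 315)/log₂ 16 = 332/4 = 83.000 ms per bit = 0.08300 s/bit; the reciprocal is 12.048 bits/s.

12.05 bits/s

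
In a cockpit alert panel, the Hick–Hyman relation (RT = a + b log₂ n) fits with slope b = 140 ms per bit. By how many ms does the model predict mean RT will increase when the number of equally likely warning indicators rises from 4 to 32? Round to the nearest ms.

The intercept a cancels: ΔRT = b·(log₂ n₂ − log₂ n₁) = b·log₂(n₂/n₁).
log₂(32) − log₂(4) = log₂(32/4) = log₂(8) = 3.
ΔRT = 140 × 3.0000 = 420.000 ms.

420 ms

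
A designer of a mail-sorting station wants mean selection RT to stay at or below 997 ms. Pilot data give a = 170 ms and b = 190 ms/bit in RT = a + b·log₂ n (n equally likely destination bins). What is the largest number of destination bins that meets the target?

Set 170 + 190·log₂ n ≤ 997 → log₂ n ≤ (997 − 170)/190 = 4.3526.
So n ≤ 2^4.3526 = 20.430; the largest integer n is 20.

20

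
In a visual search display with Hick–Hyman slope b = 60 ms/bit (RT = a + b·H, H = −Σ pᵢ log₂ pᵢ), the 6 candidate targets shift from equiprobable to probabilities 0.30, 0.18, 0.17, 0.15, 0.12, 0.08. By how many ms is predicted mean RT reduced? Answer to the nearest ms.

7 ms

Equiprobable entropy H₀ = log₂ 6 = 2.5850 bits.
Skewed entropy H = −Σ pᵢ log₂ pᵢ = 2.4701 bits.
ΔRT = b·(H₀ − H) = 60 × 0.1149 = 6.89 ms.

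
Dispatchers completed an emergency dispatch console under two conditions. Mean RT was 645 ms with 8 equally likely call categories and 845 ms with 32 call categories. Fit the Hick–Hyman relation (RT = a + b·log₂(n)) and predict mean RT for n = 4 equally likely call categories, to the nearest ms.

545 ms

Fit slope and intercept:
  b = (845 − 645) / (log₂ 32 − log₂ 8) = 200 / (5 − 3) = 100 ms/bit
  a = 645 − 100 × 3 = 345 ms
Then RT(4) = 345 + 100 × log₂ 4 = 345 + 100 × 2 ≈ 545.000 ms.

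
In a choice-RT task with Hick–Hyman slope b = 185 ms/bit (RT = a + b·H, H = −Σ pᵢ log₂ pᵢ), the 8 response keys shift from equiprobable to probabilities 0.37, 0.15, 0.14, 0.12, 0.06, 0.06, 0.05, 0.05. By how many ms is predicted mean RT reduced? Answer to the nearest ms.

Equiprobable entropy H₀ = log₂ 8 = 3.0000 bits.
Skewed entropy H = −Σ pᵢ log₂ pᵢ = 2.6247 bits.
ΔRT = b·(H₀ − H) = 185 × 0.3753 = 69.43 ms.

69 ms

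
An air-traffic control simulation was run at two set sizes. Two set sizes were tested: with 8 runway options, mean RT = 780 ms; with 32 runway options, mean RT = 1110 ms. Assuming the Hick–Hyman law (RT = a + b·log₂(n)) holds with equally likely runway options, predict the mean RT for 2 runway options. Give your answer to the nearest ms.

450 ms

RT is linear in log₂ n, so two points fix the line:
  b = (1110 − 780) / (log₂ 32 − log₂ 8) = 330 / (5 − 3) = 165 ms/bit
  a = 780 − 165 × 3 = 285 ms
Then RT(2) = 285 + 165 × log₂ 2 = 285 + 165 × 1 ≈ 450.000 ms.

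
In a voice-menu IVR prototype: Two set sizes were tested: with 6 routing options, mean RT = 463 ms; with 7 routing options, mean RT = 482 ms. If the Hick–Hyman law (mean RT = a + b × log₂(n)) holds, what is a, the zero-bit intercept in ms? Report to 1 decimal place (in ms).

b = (RT₂ − RT₁)/(log₂ n₂ − log₂ n₁) = (482 − 463)/(2.8074 − 2.5850) = 85.435 ms/bit.
a = RT₁ − b·log₂ n₁ = 463 − 85.435 × 2.5850 = 242.155 ms.

242.2 ms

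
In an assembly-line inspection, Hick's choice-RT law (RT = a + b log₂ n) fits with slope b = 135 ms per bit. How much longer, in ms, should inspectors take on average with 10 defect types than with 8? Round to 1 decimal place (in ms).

43.5 ms

ΔRT = (a + b log₂ n₂) − (a + b log₂ n₁) = b·(log₂ n₂ − log₂ n₁).
log₂(10) − log₂(8) = 3.3219 − 3 = 0.3219.
ΔRT = 135 × 0.3219 = 43.460 ms.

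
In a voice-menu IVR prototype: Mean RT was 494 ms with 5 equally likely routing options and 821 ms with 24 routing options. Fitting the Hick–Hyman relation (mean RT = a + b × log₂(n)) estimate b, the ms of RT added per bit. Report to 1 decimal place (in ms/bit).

144.5 ms/bit

Slope: b = (821 − 494) / (log₂ 24 − log₂ 5) = 327/2.2630 = 144.496 ms/bit.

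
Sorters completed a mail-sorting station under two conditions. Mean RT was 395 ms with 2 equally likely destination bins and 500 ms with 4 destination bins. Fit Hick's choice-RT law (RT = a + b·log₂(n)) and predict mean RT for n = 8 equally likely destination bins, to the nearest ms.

With log₂ n on the abscissa the relation is linear; from the two conditions:
  b = (500 − 395) / (log₂ 4 − log₂ 2) = 105 / (2 − 1) = 105 ms/bit
  a = 395 − 105 × 1 = 290 ms
Then RT(8) = 290 + 105 × log₂ 8 = 290 + 105 × 3 ≈ 605.000 ms.

605 ms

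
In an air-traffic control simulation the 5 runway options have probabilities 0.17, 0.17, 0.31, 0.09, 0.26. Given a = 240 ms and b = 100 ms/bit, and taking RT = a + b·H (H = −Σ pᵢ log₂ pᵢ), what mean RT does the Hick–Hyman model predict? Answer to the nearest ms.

461 ms

H = 0.17·log₂(1/0.17) + 0.17·log₂(1/0.17) + 0.31·log₂(1/0.31) + 0.09·log₂(1/0.09) + 0.26·log₂(1/0.26) = 2.2109 bits.
RT = 240 + 100 × 2.2109 = 461.09 ms.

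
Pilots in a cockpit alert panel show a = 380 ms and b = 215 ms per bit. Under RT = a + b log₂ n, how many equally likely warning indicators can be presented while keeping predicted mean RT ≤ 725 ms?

3

215·log₂ n ≤ 725 − 380 = 345, giving log₂ n ≤ 1.6047 and n ≤ 3.041. The largest whole number is 3.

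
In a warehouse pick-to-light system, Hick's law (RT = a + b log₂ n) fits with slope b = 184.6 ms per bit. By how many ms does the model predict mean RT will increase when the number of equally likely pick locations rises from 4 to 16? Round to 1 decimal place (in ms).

Only the slope matters, since a is common to both: ΔRT = b·log₂(n₂/n₁).
log₂(16) − log₂(4) = log₂(16/4) = log₂(4) = 2.
ΔRT = 184.6 × 2.0000 = 369.200 ms.

369.2 ms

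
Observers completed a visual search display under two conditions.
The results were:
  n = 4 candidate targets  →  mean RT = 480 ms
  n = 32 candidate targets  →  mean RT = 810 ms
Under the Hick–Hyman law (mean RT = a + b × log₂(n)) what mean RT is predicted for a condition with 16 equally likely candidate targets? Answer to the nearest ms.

700 ms

Fit slope and intercept:
  b = (810 − 480) / (log₂ 32 − log₂ 4) = 330 / (5 − 2) = 110 ms/bit
  a = 480 − 110 × 2 = 260 ms
Then RT(16) = 260 + 110 × log₂ 16 = 260 + 110 × 4 ≈ 700.000 ms.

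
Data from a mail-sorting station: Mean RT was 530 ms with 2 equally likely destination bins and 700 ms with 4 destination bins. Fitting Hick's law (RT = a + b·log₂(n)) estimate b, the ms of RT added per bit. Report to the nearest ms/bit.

Slope: b = (700 − 530) / (log₂ 4 − log₂ 2) = 170/1.0000 = 170 ms/bit.

170 ms/bit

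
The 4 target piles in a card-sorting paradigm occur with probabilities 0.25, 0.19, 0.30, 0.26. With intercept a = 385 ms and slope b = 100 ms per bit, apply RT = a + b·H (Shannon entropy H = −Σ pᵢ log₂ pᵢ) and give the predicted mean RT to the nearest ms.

H = 0.25·log₂(1/0.25) + 0.19·log₂(1/0.19) + 0.30·log₂(1/0.30) + 0.26·log₂(1/0.26) = 1.9816 bits.
RT = 385 + 100 × 1.9816 = 583.16 ms.

583 ms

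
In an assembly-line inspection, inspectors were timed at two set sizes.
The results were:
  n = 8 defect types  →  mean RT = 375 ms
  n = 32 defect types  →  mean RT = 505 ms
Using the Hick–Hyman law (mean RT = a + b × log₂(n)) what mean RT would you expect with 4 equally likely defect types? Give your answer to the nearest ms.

Fit slope and intercept:
  b = (505 − 375) / (log₂ 32 − log₂ 8) = 130 / (5 − 3) = 65 ms/bit
  a = 375 − 65 × 3 = 180 ms
Then RT(4) = 180 + 65 × log₂ 4 = 180 + 65 × 2 ≈ 310.000 ms.

310 ms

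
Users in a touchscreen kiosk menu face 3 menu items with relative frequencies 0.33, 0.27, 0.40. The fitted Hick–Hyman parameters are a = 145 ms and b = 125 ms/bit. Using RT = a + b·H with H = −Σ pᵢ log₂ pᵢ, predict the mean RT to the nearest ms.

Entropy contributions −pᵢ log₂ pᵢ: 0.5278, 0.5100, 0.5288; sum H = 1.5666 bits.
RT = a + bH = 145 + 125·1.5666 = 340.83 ms.

341 ms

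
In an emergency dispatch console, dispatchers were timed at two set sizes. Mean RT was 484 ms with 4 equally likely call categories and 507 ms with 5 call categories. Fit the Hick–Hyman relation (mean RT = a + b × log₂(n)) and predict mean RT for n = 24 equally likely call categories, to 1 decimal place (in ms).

Solve the two-equation system in a and b:
  b = (507 − 484) / (log₂ 5 − log₂ 4) = 23 / (2.3219 − 2) = 71.445 ms/bit
  a = 484 − 71.445 × 2 = 341.111 ms
Then RT(24) = 341.111 + 71.445 × log₂ 24 = 341.111 + 71.445 × 4.5850 ≈ 668.681 ms.

668.7 ms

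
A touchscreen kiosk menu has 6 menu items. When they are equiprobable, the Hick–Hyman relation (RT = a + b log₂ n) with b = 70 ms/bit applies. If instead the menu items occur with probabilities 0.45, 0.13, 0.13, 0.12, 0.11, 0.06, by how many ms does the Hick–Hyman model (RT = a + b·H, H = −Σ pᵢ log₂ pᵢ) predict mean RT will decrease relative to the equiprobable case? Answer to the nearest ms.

24 ms

The RT saving is b·ΔH. Equiprobable H₀ = log₂(6) = 2.5850 bits; with the given probabilities H = 2.2446 bits.
b·(H₀ − H) = 70 × (2.5850 − 2.2446) = 23.83 ms.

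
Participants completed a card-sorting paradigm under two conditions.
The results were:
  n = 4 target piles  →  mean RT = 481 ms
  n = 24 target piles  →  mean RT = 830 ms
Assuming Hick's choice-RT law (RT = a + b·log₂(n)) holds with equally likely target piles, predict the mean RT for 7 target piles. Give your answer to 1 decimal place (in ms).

RT is linear in log₂ n, so two points fix the line:
  b = (830 − 481) / (log₂ 24 − log₂ 4) = 349 / (4.5850 − 2) = 135.012 ms/bit
  a = 481 − 135.012 × 2 = 210.977 ms
Then RT(7) = 210.977 + 135.012 × log₂ 7 = 210.977 + 135.012 × 2.8074 ≈ 590.002 ms.

590.0 ms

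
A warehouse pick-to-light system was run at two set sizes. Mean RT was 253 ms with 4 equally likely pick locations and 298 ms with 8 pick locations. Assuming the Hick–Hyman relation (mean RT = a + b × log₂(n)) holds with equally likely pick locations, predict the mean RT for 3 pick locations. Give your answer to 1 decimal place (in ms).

234.3 ms

With log₂ n on the abscissa the relation is linear; from the two conditions:
  b = (298 − 253) / (log₂ 8 − log₂ 4) = 45 / (3 − 2) = 45.000 ms/bit
  a = 253 − 45.000 × 2 = 163.000 ms
Then RT(3) = 163.000 + 45.000 × log₂ 3 = 163.000 + 45.000 × 1.5850 ≈ 234.323 ms.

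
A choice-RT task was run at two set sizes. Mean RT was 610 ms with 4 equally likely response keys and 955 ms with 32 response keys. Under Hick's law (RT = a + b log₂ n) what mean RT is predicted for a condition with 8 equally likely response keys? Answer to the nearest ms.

Fit slope and intercept:
  b = (955 − 610) / (log₂ 32 − log₂ 4) = 345 / (5 − 2) = 115 ms/bit
  a = 610 − 115 × 2 = 380 ms
Then RT(8) = 380 + 115 × log₂ 8 = 380 + 115 × 3 ≈ 725.000 ms.

725 ms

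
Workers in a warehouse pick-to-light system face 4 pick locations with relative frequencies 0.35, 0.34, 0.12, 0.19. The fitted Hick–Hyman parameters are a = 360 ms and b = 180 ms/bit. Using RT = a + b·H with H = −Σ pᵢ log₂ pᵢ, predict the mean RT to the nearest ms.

699 ms

H = 0.35·log₂(1/0.35) + 0.34·log₂(1/0.34) + 0.12·log₂(1/0.12) + 0.19·log₂(1/0.19) = 1.8816 bits.
RT = 360 + 180 × 1.8816 = 698.68 ms.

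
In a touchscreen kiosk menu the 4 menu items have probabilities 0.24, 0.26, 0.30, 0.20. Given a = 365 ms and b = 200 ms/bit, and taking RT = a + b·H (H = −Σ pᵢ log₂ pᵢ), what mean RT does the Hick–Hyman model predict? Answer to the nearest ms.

H = 0.24·log₂(1/0.24) + 0.26·log₂(1/0.26) + 0.30·log₂(1/0.30) + 0.20·log₂(1/0.20) = 1.9849 bits.
RT = 365 + 200 × 1.9849 = 761.98 ms.

762 ms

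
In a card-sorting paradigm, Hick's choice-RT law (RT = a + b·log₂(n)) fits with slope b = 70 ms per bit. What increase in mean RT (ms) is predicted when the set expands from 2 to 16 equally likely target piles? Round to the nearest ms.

210 ms

ΔRT = (a + b log₂ n₂) − (a + b log₂ n₁) = b·(log₂ n₂ − log₂ n₁).
log₂(16) − log₂(2) = log₂(16/2) = log₂(8) = 3.
ΔRT = 70 × 3.0000 = 210.000 ms.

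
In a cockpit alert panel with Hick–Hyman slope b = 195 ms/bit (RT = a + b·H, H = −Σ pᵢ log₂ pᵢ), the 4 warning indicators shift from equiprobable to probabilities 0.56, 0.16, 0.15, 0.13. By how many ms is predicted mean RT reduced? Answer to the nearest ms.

61 ms

Equiprobable entropy H₀ = log₂ 4 = 2.0000 bits.
Skewed entropy H = −Σ pᵢ log₂ pᵢ = 1.6846 bits.
ΔRT = b·(H₀ − H) = 195 × 0.3154 = 61.49 ms.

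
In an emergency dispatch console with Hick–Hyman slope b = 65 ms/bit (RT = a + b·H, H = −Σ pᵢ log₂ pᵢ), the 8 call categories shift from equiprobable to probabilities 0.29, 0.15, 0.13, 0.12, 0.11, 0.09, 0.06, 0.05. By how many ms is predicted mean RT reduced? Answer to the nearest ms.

Equiprobable entropy H₀ = log₂ 8 = 3.0000 bits.
Skewed entropy H = −Σ pᵢ log₂ pᵢ = 2.8007 bits.
ΔRT = b·(H₀ − H) = 65 × 0.1993 = 12.95 ms.

13 ms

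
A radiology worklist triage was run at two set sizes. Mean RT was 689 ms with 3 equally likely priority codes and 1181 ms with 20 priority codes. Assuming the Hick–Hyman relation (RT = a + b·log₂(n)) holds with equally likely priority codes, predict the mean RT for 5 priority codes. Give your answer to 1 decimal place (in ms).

Solve the two-equation system in a and b:
  b = (1181 − 689) / (log₂ 20 − log₂ 3) = 492 / (4.3219 − 1.5850) = 179.761 ms/bit
  a = 689 − 179.761 × 1.5850 = 404.085 ms
Then RT(5) = 404.085 + 179.761 × log₂ 5 = 404.085 + 179.761 × 2.3219 ≈ 821.478 ms.

821.5 ms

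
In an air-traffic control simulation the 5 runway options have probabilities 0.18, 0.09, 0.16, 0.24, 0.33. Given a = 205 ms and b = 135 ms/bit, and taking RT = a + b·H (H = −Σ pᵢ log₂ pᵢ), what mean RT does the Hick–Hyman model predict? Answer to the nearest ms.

H = 0.18·log₂(1/0.18) + 0.09·log₂(1/0.09) + 0.16·log₂(1/0.16) + 0.24·log₂(1/0.24) + 0.33·log₂(1/0.33) = 2.2029 bits.
RT = 205 + 135 × 2.2029 = 502.40 ms.

502 ms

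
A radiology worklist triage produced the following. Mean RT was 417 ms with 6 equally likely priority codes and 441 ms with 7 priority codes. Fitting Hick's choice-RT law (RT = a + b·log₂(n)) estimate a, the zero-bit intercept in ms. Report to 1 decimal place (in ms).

b = (RT₂ − RT₁)/(log₂ n₂ − log₂ n₁) = (441 − 417)/(2.8074 − 2.5850) = 107.917 ms/bit.
a = RT₁ − b·log₂ n₁ = 417 − 107.917 × 2.5850 = 138.038 ms.

138.0 ms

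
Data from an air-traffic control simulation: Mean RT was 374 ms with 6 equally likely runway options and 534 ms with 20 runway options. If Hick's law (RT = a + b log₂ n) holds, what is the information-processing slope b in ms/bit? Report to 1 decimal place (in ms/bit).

92.1 ms/bit

Slope: b = (534 − 374) / (log₂ 20 − log₂ 6) = 160/1.7370 = 92.115 ms/bit.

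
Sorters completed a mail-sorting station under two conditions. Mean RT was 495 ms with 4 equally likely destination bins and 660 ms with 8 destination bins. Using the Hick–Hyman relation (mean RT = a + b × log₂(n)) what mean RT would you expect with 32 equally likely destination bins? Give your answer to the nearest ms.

990 ms

Fit slope and intercept:
  b = (660 − 495) / (log₂ 8 − log₂ 4) = 165 / (3 − 2) = 165 ms/bit
  a = 495 − 165 × 2 = 165 ms
Then RT(32) = 165 + 165 × log₂ 32 = 165 + 165 × 5 ≈ 990.000 ms.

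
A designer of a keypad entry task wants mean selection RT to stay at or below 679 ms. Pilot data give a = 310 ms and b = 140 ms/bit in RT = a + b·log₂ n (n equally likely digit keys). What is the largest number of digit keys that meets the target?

6

Information budget: (679 − 310)/140 = 2.6357 bits, so n ≤ 2^2.6357 = 6.215 → at most 6.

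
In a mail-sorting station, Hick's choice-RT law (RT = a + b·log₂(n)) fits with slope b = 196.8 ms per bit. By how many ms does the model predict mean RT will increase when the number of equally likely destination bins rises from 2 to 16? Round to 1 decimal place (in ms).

The intercept a cancels: ΔRT = b·(log₂ n₂ − log₂ n₁) = b·log₂(n₂/n₁).
log₂(16) − log₂(2) = log₂(16/2) = log₂(8) = 3.
ΔRT = 196.8 × 3.0000 = 590.400 ms.

590.4 ms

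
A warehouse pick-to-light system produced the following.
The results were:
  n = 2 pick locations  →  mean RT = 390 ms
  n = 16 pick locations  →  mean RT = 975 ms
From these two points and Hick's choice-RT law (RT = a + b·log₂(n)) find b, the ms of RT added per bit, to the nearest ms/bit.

Slope: b = (975 − 390) / (log₂ 16 − log₂ 2) = 585/3.0000 = 195 ms/bit.

195 ms/bit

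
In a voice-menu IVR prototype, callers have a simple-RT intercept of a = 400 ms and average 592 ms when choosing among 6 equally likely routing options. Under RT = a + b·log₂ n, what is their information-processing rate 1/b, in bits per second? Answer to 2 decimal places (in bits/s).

13.46 bits/s

Choice component = 592 − 400 = 192 ms over log₂(6) = 2.5850 bits.
b = 192 / 2.5850 = 74.276 ms/bit, so 1/b = 13.463 bits/s.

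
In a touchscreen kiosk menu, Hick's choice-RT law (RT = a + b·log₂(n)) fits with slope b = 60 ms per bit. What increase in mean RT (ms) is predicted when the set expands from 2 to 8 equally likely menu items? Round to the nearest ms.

Only the slope matters, since a is common to both: ΔRT = b·log₂(n₂/n₁).
log₂(8) − log₂(2) = log₂(8/2) = log₂(4) = 2.
ΔRT = 60 × 2.0000 = 120.000 ms.

120 ms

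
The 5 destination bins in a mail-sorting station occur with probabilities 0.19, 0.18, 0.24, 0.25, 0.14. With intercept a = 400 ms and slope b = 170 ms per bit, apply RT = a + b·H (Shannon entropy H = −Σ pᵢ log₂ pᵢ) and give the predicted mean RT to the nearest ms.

Entropy contributions −pᵢ log₂ pᵢ: 0.4552, 0.4453, 0.4941, 0.5000, 0.3971; sum H = 2.2918 bits.
RT = a + bH = 400 + 170·2.2918 = 789.60 ms.

790 ms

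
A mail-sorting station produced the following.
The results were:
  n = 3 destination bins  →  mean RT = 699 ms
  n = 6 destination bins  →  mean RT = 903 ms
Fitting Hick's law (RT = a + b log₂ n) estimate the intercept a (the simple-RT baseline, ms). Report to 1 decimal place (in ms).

The slope on a log₂ axis is (903 − 699) / (2.5850 − 1.5850) = 204.000 ms/bit.
Intercept: a = 699 − 204.000·log₂(3) = 375.668 ms.

375.7 ms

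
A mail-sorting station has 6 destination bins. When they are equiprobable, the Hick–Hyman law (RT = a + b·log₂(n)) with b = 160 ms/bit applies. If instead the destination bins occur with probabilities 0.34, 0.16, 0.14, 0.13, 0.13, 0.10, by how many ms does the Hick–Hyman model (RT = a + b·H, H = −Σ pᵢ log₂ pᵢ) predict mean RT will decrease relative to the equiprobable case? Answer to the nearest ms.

22 ms

Equiprobable entropy H₀ = log₂ 6 = 2.5850 bits.
Skewed entropy H = −Σ pᵢ log₂ pᵢ = 2.4468 bits.
ΔRT = b·(H₀ − H) = 160 × 0.1382 = 22.11 ms.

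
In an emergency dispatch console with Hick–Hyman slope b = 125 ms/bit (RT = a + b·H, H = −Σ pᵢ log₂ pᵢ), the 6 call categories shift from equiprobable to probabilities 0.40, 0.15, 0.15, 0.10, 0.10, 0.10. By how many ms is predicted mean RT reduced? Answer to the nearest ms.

30 ms

Equiprobable entropy H₀ = log₂ 6 = 2.5850 bits.
Skewed entropy H = −Σ pᵢ log₂ pᵢ = 2.3464 bits.
ΔRT = b·(H₀ − H) = 125 × 0.2385 = 29.82 ms.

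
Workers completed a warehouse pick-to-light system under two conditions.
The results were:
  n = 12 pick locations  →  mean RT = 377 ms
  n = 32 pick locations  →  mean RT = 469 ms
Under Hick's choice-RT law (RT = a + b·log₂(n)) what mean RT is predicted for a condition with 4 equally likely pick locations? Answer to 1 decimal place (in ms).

274.0 ms

Solve the two-equation system in a and b:
  b = (469 − 377) / (log₂ 32 − log₂ 12) = 92 / (5 − 3.5850) = 65.016 ms/bit
  a = 377 − 65.016 × 3.5850 = 143.920 ms
Then RT(4) = 143.920 + 65.016 × log₂ 4 = 143.920 + 65.016 × 2 ≈ 273.952 ms.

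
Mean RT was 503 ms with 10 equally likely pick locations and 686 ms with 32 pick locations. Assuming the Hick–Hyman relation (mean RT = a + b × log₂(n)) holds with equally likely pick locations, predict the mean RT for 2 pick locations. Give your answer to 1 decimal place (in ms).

249.8 ms

Fit slope and intercept:
  b = (686 − 503) / (log₂ 32 − log₂ 10) = 183 / (5 − 3.3219) = 109.054 ms/bit
  a = 503 − 109.054 × 3.3219 = 140.731 ms
Then RT(2) = 140.731 + 109.054 × log₂ 2 = 140.731 + 109.054 × 1 ≈ 249.785 ms.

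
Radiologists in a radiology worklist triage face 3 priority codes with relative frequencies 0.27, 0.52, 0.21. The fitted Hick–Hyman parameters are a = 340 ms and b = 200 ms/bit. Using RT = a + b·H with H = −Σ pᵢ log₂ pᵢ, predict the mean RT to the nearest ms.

635 ms

Entropy contributions −pᵢ log₂ pᵢ: 0.5100, 0.4906, 0.4728; sum H = 1.4734 bits.
RT = a + bH = 340 + 200·1.4734 = 634.68 ms.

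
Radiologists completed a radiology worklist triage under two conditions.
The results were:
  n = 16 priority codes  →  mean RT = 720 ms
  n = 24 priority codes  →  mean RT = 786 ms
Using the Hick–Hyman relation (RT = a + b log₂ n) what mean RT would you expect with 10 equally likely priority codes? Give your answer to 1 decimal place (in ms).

Solve the two-equation system in a and b:
  b = (786 − 720) / (log₂ 24 − log₂ 16) = 66 / (4.5850 − 4) = 112.828 ms/bit
  a = 720 − 112.828 × 4 = 268.689 ms
Then RT(10) = 268.689 + 112.828 × log₂ 10 = 268.689 + 112.828 × 3.3219 ≈ 643.495 ms.

643.5 ms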